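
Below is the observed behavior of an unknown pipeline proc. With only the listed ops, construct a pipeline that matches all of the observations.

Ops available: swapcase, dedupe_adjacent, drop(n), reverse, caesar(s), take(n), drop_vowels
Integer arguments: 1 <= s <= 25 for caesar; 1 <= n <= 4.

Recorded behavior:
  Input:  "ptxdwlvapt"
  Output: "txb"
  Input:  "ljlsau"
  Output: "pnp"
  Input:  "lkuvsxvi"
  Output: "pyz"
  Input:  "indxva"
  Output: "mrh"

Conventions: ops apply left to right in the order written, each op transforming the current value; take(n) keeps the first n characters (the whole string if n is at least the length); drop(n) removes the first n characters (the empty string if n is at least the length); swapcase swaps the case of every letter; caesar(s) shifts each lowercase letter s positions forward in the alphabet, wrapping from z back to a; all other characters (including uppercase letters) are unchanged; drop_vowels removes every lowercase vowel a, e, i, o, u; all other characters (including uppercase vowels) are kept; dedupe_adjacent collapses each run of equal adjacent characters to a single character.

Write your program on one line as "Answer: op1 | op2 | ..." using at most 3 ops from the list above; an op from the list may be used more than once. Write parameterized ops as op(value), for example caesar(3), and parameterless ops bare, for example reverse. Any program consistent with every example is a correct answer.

caesar(4) | drop_vowels | take(3)

Check, running the answer program on each example:
  "ptxdwlvapt" -> "txbhapzetx" -> "txbhpztx" -> "txb"
  "ljlsau" -> "pnpwey" -> "pnpwy" -> "pnp"
  "lkuvsxvi" -> "poyzwbzm" -> "pyzwbzm" -> "pyz"
  "indxva" -> "mrhbze" -> "mrhbz" -> "mrh"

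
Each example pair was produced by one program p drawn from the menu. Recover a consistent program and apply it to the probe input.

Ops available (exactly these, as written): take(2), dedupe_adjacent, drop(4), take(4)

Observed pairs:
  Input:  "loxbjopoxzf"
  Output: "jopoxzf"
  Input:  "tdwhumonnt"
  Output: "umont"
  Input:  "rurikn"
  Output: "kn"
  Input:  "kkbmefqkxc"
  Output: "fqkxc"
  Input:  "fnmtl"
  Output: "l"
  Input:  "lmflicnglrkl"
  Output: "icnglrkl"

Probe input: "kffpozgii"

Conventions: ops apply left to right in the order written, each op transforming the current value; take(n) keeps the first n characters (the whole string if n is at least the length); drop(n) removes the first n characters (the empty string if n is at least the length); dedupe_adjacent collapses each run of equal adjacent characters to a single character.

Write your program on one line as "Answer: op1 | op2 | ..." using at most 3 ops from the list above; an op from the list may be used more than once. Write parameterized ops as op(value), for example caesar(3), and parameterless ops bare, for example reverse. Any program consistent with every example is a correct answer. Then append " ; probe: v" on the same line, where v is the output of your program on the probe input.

dedupe_adjacent | drop(4) ; probe: "zgi"

Check, running the answer program on each example:
  "loxbjopoxzf" -> "loxbjopoxzf" -> "jopoxzf"
  "tdwhumonnt" -> "tdwhumont" -> "umont"
  "rurikn" -> "rurikn" -> "kn"
  "kkbmefqkxc" -> "kbmefqkxc" -> "fqkxc"
  "fnmtl" -> "fnmtl" -> "l"
  "lmflicnglrkl" -> "lmflicnglrkl" -> "icnglrkl"
  probe: "kffpozgii" -> "kfpozgi" -> "zgi"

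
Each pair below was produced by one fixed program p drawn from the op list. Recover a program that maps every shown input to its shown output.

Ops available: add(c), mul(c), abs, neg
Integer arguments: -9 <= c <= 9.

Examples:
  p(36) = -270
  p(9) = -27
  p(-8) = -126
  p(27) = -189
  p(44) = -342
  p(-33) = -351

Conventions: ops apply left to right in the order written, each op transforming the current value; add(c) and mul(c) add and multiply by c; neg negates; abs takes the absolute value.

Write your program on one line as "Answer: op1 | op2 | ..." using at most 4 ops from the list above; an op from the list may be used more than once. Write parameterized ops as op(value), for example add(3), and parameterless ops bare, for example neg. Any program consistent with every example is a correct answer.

add(-6) | abs | mul(-9)

Check, running the answer program on each example:
  36 -> 30 -> 30 -> -270
  9 -> 3 -> 3 -> -27
  -8 -> -14 -> 14 -> -126
  27 -> 21 -> 21 -> -189
  44 -> 38 -> 38 -> -342
  -33 -> -39 -> 39 -> -351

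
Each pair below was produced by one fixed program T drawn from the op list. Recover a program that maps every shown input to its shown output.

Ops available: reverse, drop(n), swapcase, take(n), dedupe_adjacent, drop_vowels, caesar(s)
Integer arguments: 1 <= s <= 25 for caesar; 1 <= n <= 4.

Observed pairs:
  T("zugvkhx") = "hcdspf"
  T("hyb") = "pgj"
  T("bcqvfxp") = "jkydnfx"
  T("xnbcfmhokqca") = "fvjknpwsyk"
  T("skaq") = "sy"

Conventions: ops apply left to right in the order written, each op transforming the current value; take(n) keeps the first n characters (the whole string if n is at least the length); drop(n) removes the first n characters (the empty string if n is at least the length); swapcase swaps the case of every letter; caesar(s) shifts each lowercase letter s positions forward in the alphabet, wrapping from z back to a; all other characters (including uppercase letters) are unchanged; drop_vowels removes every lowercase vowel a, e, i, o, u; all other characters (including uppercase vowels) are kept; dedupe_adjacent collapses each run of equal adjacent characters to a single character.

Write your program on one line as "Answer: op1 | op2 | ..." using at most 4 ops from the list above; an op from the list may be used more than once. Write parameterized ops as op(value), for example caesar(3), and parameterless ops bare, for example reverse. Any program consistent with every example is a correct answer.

caesar(9) | caesar(3) | caesar(22) | drop_vowels

Check, running the answer program on each example:
  "zugvkhx" -> "idpetqg" -> "lgshwtj" -> "hcodspf" -> "hcdspf"
  "hyb" -> "qhk" -> "tkn" -> "pgj" -> "pgj"
  "bcqvfxp" -> "klzeogy" -> "nochrjb" -> "jkydnfx" -> "jkydnfx"
  "xnbcfmhokqca" -> "gwklovqxtzlj" -> "jznorytawcom" -> "fvjknupwsyki" -> "fvjknpwsyk"
  "skaq" -> "btjz" -> "ewmc" -> "asiy" -> "sy"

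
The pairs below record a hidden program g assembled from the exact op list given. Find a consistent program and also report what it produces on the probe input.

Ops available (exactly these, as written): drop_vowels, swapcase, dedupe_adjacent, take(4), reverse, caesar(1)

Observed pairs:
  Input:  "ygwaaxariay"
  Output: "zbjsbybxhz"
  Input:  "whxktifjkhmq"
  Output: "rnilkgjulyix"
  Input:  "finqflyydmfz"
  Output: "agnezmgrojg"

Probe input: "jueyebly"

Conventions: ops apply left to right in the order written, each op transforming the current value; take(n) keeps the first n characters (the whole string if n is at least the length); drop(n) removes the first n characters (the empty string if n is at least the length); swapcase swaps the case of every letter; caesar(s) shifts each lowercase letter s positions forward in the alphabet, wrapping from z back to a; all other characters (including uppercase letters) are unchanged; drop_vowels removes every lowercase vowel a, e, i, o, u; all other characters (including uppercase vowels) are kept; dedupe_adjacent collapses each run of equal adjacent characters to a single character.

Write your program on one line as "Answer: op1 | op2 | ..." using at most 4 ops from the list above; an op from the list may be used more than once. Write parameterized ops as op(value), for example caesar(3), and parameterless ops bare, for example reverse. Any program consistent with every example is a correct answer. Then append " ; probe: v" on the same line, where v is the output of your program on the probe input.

reverse | dedupe_adjacent | caesar(1) ; probe: "zmcfzfvk"

Check, running the answer program on each example:
  "ygwaaxariay" -> "yairaxaawgy" -> "yairaxawgy" -> "zbjsbybxhz"
  "whxktifjkhmq" -> "qmhkjfitkxhw" -> "qmhkjfitkxhw" -> "rnilkgjulyix"
  "finqflyydmfz" -> "zfmdyylfqnif" -> "zfmdylfqnif" -> "agnezmgrojg"
  probe: "jueyebly" -> "ylbeyeuj" -> "ylbeyeuj" -> "zmcfzfvk"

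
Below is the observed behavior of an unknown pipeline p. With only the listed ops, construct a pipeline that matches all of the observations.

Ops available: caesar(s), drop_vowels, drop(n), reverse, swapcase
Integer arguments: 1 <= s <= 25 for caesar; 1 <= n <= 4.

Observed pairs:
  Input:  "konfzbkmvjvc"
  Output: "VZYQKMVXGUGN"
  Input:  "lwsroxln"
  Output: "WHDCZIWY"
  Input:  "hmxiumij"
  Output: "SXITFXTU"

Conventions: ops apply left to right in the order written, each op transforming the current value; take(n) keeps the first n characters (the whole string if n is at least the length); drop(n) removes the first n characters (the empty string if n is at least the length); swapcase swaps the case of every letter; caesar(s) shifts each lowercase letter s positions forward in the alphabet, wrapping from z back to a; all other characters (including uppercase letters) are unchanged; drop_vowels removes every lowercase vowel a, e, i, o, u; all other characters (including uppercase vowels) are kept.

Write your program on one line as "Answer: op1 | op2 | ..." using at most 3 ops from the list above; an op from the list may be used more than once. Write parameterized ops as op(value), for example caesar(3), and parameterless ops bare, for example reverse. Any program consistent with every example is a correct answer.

caesar(20) | caesar(17) | swapcase

Check, running the answer program on each example:
  "konfzbkmvjvc" -> "eihztvegpdpw" -> "vzyqkmvxgugn" -> "VZYQKMVXGUGN"
  "lwsroxln" -> "fqmlirfh" -> "whdcziwy" -> "WHDCZIWY"
  "hmxiumij" -> "bgrcogcd" -> "sxitfxtu" -> "SXITFXTU"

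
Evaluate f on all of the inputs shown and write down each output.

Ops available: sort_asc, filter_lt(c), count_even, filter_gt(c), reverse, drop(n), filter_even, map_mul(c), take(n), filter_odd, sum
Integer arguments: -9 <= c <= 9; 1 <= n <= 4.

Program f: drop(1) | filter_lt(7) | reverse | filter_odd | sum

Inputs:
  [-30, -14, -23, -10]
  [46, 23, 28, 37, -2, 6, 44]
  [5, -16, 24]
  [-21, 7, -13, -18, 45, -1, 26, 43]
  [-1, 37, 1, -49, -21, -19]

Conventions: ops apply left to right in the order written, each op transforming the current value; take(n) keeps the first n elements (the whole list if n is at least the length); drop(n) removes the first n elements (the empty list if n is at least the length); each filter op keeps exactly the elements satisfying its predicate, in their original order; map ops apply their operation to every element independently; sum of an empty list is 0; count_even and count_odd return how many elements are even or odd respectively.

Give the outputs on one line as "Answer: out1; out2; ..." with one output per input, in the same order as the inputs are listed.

Execution, op by op:
  [-30, -14, -23, -10] -> [-14, -23, -10] -> [-14, -23, -10] -> [-10, -23, -14] -> [-23] -> -23
  [46, 23, 28, 37, -2, 6, 44] -> [23, 28, 37, -2, 6, 44] -> [-2, 6] -> [6, -2] -> [] -> 0
  [5, -16, 24] -> [-16, 24] -> [-16] -> [-16] -> [] -> 0
  [-21, 7, -13, -18, 45, -1, 26, 43] -> [7, -13, -18, 45, -1, 26, 43] -> [-13, -18, -1] -> [-1, -18, -13] -> [-1, -13] -> -14
  [-1, 37, 1, -49, -21, -19] -> [37, 1, -49, -21, -19] -> [1, -49, -21, -19] -> [-19, -21, -49, 1] -> [-19, -21, -49, 1] -> -88

-23; 0; 0; -14; -88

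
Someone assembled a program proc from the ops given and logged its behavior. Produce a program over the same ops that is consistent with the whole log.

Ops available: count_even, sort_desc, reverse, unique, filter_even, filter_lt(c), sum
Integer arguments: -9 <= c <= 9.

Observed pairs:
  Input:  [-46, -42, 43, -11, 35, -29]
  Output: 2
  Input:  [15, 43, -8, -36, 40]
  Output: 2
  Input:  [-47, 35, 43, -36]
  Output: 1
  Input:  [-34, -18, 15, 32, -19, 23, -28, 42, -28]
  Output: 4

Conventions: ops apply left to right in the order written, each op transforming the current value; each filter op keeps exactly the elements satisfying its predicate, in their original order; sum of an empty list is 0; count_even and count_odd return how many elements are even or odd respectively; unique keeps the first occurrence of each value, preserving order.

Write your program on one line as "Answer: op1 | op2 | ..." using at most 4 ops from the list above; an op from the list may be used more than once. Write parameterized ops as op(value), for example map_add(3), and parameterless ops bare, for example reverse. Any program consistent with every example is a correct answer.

filter_even | reverse | filter_lt(5) | count_even

Check, running the answer program on each example:
  [-46, -42, 43, -11, 35, -29] -> [-46, -42] -> [-42, -46] -> [-42, -46] -> 2
  [15, 43, -8, -36, 40] -> [-8, -36, 40] -> [40, -36, -8] -> [-36, -8] -> 2
  [-47, 35, 43, -36] -> [-36] -> [-36] -> [-36] -> 1
  [-34, -18, 15, 32, -19, 23, -28, 42, -28] -> [-34, -18, 32, -28, 42, -28] -> [-28, 42, -28, 32, -18, -34] -> [-28, -28, -18, -34] -> 4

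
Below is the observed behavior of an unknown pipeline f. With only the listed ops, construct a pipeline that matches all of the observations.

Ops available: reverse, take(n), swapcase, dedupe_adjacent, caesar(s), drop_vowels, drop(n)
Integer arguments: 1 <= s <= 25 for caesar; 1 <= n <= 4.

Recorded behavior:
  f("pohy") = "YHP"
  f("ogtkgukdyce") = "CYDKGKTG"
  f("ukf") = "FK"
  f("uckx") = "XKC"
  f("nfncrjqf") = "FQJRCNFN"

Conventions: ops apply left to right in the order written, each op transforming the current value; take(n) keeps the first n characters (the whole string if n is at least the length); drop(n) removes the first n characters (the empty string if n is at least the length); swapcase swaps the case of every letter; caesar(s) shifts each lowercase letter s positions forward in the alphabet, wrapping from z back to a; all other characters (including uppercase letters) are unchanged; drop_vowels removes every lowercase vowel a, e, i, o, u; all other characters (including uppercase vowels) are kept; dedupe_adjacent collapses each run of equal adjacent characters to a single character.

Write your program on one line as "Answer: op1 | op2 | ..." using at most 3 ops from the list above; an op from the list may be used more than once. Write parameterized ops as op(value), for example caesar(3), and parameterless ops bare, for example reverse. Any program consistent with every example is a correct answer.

drop_vowels | reverse | swapcase

Check, running the answer program on each example:
  "pohy" -> "phy" -> "yhp" -> "YHP"
  "ogtkgukdyce" -> "gtkgkdyc" -> "cydkgktg" -> "CYDKGKTG"
  "ukf" -> "kf" -> "fk" -> "FK"
  "uckx" -> "ckx" -> "xkc" -> "XKC"
  "nfncrjqf" -> "nfncrjqf" -> "fqjrcnfn" -> "FQJRCNFN"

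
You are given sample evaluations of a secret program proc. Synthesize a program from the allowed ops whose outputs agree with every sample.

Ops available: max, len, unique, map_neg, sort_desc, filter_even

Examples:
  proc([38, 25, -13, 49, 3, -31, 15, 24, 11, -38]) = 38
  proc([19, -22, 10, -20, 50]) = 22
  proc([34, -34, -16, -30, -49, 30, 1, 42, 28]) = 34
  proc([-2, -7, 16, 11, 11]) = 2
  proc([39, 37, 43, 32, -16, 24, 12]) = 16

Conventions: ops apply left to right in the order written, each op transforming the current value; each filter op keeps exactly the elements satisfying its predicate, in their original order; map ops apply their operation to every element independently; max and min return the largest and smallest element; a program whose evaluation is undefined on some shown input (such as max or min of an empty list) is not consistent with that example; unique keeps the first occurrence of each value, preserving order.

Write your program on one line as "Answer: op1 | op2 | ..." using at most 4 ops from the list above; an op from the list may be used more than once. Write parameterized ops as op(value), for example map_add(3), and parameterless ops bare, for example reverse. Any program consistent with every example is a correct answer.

unique | filter_even | map_neg | max

Check, running the answer program on each example:
  [38, 25, -13, 49, 3, -31, 15, 24, 11, -38] -> [38, 25, -13, 49, 3, -31, 15, 24, 11, -38] -> [38, 24, -38] -> [-38, -24, 38] -> 38
  [19, -22, 10, -20, 50] -> [19, -22, 10, -20, 50] -> [-22, 10, -20, 50] -> [22, -10, 20, -50] -> 22
  [34, -34, -16, -30, -49, 30, 1, 42, 28] -> [34, -34, -16, -30, -49, 30, 1, 42, 28] -> [34, -34, -16, -30, 30, 42, 28] -> [-34, 34, 16, 30, -30, -42, -28] -> 34
  [-2, -7, 16, 11, 11] -> [-2, -7, 16, 11] -> [-2, 16] -> [2, -16] -> 2
  [39, 37, 43, 32, -16, 24, 12] -> [39, 37, 43, 32, -16, 24, 12] -> [32, -16, 24, 12] -> [-32, 16, -24, -12] -> 16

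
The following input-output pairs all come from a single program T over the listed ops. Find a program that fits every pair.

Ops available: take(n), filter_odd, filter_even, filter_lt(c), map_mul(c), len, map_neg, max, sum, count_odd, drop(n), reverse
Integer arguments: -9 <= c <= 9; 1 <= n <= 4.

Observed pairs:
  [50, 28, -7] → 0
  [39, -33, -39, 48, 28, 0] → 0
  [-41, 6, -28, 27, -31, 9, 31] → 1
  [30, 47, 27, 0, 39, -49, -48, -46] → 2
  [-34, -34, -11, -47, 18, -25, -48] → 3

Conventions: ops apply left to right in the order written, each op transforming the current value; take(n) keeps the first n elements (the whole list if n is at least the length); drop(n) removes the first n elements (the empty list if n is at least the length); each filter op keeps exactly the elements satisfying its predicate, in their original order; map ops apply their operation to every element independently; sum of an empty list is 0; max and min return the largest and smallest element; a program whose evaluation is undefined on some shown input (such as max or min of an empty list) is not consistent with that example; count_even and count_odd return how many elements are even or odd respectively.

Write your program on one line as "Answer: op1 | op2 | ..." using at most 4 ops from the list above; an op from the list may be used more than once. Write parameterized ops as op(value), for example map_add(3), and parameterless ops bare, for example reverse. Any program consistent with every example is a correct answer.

filter_lt(-2) | filter_even | map_mul(7) | len

Check, running the answer program on each example:
  [50, 28, -7] -> [-7] -> [] -> [] -> 0
  [39, -33, -39, 48, 28, 0] -> [-33, -39] -> [] -> [] -> 0
  [-41, 6, -28, 27, -31, 9, 31] -> [-41, -28, -31] -> [-28] -> [-196] -> 1
  [30, 47, 27, 0, 39, -49, -48, -46] -> [-49, -48, -46] -> [-48, -46] -> [-336, -322] -> 2
  [-34, -34, -11, -47, 18, -25, -48] -> [-34, -34, -11, -47, -25, -48] -> [-34, -34, -48] -> [-238, -238, -336] -> 3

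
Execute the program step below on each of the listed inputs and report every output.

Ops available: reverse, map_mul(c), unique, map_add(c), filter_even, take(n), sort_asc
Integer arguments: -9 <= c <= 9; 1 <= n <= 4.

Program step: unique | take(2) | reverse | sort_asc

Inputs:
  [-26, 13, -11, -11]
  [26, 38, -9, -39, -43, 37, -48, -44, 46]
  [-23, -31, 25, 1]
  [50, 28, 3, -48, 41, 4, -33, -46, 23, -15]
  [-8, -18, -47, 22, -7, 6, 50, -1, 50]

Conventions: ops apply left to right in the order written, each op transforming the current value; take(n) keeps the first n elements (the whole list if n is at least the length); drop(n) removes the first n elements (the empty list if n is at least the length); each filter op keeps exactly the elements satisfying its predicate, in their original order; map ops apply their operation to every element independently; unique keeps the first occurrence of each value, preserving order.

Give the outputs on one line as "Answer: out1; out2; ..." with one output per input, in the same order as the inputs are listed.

[-26, 13]; [26, 38]; [-31, -23]; [28, 50]; [-18, -8]

Execution, op by op:
  [-26, 13, -11, -11] -> [-26, 13, -11] -> [-26, 13] -> [13, -26] -> [-26, 13]
  [26, 38, -9, -39, -43, 37, -48, -44, 46] -> [26, 38, -9, -39, -43, 37, -48, -44, 46] -> [26, 38] -> [38, 26] -> [26, 38]
  [-23, -31, 25, 1] -> [-23, -31, 25, 1] -> [-23, -31] -> [-31, -23] -> [-31, -23]
  [50, 28, 3, -48, 41, 4, -33, -46, 23, -15] -> [50, 28, 3, -48, 41, 4, -33, -46, 23, -15] -> [50, 28] -> [28, 50] -> [28, 50]
  [-8, -18, -47, 22, -7, 6, 50, -1, 50] -> [-8, -18, -47, 22, -7, 6, 50, -1] -> [-8, -18] -> [-18, -8] -> [-18, -8]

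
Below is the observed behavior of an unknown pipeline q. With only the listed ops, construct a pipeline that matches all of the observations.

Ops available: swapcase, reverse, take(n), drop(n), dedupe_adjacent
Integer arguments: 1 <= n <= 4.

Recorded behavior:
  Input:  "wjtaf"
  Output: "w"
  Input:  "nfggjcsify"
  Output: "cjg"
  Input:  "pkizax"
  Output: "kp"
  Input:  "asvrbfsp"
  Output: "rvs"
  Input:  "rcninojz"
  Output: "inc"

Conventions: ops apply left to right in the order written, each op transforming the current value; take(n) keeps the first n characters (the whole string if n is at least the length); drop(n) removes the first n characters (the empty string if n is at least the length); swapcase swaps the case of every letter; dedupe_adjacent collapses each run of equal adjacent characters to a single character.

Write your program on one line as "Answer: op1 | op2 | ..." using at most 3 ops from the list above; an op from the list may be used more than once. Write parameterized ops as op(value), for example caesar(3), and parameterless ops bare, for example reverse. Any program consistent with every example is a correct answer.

reverse | drop(4) | take(3)

Check, running the answer program on each example:
  "wjtaf" -> "fatjw" -> "w" -> "w"
  "nfggjcsify" -> "yfiscjggfn" -> "cjggfn" -> "cjg"
  "pkizax" -> "xazikp" -> "kp" -> "kp"
  "asvrbfsp" -> "psfbrvsa" -> "rvsa" -> "rvs"
  "rcninojz" -> "zjonincr" -> "incr" -> "inc"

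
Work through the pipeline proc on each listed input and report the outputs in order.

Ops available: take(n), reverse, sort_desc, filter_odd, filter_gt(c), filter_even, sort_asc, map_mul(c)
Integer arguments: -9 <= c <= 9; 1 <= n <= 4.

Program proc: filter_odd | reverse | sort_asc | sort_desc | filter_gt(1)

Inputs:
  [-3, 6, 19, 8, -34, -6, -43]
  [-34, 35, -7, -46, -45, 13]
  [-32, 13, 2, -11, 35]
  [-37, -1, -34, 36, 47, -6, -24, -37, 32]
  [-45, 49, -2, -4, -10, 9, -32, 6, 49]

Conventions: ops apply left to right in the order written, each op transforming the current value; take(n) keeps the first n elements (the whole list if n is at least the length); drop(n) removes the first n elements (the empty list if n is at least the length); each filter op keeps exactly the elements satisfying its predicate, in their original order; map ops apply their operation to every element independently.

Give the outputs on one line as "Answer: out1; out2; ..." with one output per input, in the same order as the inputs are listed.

[19]; [35, 13]; [35, 13]; [47]; [49, 49, 9]

Execution, op by op:
  [-3, 6, 19, 8, -34, -6, -43] -> [-3, 19, -43] -> [-43, 19, -3] -> [-43, -3, 19] -> [19, -3, -43] -> [19]
  [-34, 35, -7, -46, -45, 13] -> [35, -7, -45, 13] -> [13, -45, -7, 35] -> [-45, -7, 13, 35] -> [35, 13, -7, -45] -> [35, 13]
  [-32, 13, 2, -11, 35] -> [13, -11, 35] -> [35, -11, 13] -> [-11, 13, 35] -> [35, 13, -11] -> [35, 13]
  [-37, -1, -34, 36, 47, -6, -24, -37, 32] -> [-37, -1, 47, -37] -> [-37, 47, -1, -37] -> [-37, -37, -1, 47] -> [47, -1, -37, -37] -> [47]
  [-45, 49, -2, -4, -10, 9, -32, 6, 49] -> [-45, 49, 9, 49] -> [49, 9, 49, -45] -> [-45, 9, 49, 49] -> [49, 49, 9, -45] -> [49, 49, 9]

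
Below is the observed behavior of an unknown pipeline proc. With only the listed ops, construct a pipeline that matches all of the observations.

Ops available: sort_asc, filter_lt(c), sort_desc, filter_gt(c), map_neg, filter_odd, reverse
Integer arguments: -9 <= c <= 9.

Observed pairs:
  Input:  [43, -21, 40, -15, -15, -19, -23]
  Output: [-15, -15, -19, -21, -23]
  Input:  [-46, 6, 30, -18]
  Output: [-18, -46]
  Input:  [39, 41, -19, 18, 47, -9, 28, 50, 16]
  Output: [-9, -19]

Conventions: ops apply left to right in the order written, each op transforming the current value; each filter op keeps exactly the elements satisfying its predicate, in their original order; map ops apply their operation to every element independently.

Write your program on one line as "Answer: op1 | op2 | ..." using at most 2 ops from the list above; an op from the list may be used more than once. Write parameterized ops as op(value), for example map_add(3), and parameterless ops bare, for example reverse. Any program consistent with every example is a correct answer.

filter_lt(5) | sort_desc

Check, running the answer program on each example:
  [43, -21, 40, -15, -15, -19, -23] -> [-21, -15, -15, -19, -23] -> [-15, -15, -19, -21, -23]
  [-46, 6, 30, -18] -> [-46, -18] -> [-18, -46]
  [39, 41, -19, 18, 47, -9, 28, 50, 16] -> [-19, -9] -> [-9, -19]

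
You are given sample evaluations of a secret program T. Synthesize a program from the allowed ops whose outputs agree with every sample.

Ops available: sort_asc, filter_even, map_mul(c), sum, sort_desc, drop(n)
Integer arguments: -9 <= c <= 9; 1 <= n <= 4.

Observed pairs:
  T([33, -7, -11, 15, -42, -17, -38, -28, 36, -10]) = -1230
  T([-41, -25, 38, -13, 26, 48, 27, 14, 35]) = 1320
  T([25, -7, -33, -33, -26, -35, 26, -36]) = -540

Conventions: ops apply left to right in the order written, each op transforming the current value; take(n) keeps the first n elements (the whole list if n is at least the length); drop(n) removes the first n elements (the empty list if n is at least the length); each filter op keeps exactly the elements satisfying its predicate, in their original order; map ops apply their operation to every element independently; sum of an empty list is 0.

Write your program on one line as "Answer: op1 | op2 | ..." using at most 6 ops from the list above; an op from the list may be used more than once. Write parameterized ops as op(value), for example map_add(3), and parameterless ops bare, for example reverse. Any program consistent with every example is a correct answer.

map_mul(5) | drop(4) | sort_asc | map_mul(3) | filter_even | sum

Check, running the answer program on each example:
  [33, -7, -11, 15, -42, -17, -38, -28, 36, -10] -> [165, -35, -55, 75, -210, -85, -190, -140, 180, -50] -> [-210, -85, -190, -140, 180, -50] -> [-210, -190, -140, -85, -50, 180] -> [-630, -570, -420, -255, -150, 540] -> [-630, -570, -420, -150, 540] -> -1230
  [-41, -25, 38, -13, 26, 48, 27, 14, 35] -> [-205, -125, 190, -65, 130, 240, 135, 70, 175] -> [130, 240, 135, 70, 175] -> [70, 130, 135, 175, 240] -> [210, 390, 405, 525, 720] -> [210, 390, 720] -> 1320
  [25, -7, -33, -33, -26, -35, 26, -36] -> [125, -35, -165, -165, -130, -175, 130, -180] -> [-130, -175, 130, -180] -> [-180, -175, -130, 130] -> [-540, -525, -390, 390] -> [-540, -390, 390] -> -540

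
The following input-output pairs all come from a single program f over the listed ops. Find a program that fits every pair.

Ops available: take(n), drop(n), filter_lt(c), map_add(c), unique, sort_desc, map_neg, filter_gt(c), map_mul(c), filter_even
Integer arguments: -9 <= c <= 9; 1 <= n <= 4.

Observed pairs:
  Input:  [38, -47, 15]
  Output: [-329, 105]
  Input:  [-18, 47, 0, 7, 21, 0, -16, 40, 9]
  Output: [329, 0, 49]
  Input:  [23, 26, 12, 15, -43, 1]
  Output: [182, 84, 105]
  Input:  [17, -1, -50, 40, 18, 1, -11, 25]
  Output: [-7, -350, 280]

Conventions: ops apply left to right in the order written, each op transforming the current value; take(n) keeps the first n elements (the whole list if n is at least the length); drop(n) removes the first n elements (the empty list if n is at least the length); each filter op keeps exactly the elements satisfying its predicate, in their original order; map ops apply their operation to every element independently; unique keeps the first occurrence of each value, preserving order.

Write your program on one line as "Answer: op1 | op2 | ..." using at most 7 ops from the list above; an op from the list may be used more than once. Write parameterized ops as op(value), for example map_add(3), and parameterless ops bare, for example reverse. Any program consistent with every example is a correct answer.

unique | map_mul(7) | map_neg | take(4) | map_neg | drop(1)

Check, running the answer program on each example:
  [38, -47, 15] -> [38, -47, 15] -> [266, -329, 105] -> [-266, 329, -105] -> [-266, 329, -105] -> [266, -329, 105] -> [-329, 105]
  [-18, 47, 0, 7, 21, 0, -16, 40, 9] -> [-18, 47, 0, 7, 21, -16, 40, 9] -> [-126, 329, 0, 49, 147, -112, 280, 63] -> [126, -329, 0, -49, -147, 112, -280, -63] -> [126, -329, 0, -49] -> [-126, 329, 0, 49] -> [329, 0, 49]
  [23, 26, 12, 15, -43, 1] -> [23, 26, 12, 15, -43, 1] -> [161, 182, 84, 105, -301, 7] -> [-161, -182, -84, -105, 301, -7] -> [-161, -182, -84, -105] -> [161, 182, 84, 105] -> [182, 84, 105]
  [17, -1, -50, 40, 18, 1, -11, 25] -> [17, -1, -50, 40, 18, 1, -11, 25] -> [119, -7, -350, 280, 126, 7, -77, 175] -> [-119, 7, 350, -280, -126, -7, 77, -175] -> [-119, 7, 350, -280] -> [119, -7, -350, 280] -> [-7, -350, 280]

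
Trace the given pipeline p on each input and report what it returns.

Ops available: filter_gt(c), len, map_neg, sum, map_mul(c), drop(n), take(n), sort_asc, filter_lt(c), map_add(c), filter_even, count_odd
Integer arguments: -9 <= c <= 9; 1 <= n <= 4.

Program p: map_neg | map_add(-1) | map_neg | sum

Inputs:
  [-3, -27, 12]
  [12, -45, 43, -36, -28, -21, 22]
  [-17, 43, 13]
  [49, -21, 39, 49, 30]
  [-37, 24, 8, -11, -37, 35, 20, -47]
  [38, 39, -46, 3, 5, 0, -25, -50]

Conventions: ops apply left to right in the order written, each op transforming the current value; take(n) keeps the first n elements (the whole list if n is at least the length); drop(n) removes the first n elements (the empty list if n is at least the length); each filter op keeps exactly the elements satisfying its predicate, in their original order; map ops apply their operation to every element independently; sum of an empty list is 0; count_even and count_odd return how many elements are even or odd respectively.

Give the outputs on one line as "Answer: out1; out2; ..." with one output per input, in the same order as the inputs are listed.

-15; -46; 42; 151; -37; -28

Execution, op by op:
  [-3, -27, 12] -> [3, 27, -12] -> [2, 26, -13] -> [-2, -26, 13] -> -15
  [12, -45, 43, -36, -28, -21, 22] -> [-12, 45, -43, 36, 28, 21, -22] -> [-13, 44, -44, 35, 27, 20, -23] -> [13, -44, 44, -35, -27, -20, 23] -> -46
  [-17, 43, 13] -> [17, -43, -13] -> [16, -44, -14] -> [-16, 44, 14] -> 42
  [49, -21, 39, 49, 30] -> [-49, 21, -39, -49, -30] -> [-50, 20, -40, -50, -31] -> [50, -20, 40, 50, 31] -> 151
  [-37, 24, 8, -11, -37, 35, 20, -47] -> [37, -24, -8, 11, 37, -35, -20, 47] -> [36, -25, -9, 10, 36, -36, -21, 46] -> [-36, 25, 9, -10, -36, 36, 21, -46] -> -37
  [38, 39, -46, 3, 5, 0, -25, -50] -> [-38, -39, 46, -3, -5, 0, 25, 50] -> [-39, -40, 45, -4, -6, -1, 24, 49] -> [39, 40, -45, 4, 6, 1, -24, -49] -> -28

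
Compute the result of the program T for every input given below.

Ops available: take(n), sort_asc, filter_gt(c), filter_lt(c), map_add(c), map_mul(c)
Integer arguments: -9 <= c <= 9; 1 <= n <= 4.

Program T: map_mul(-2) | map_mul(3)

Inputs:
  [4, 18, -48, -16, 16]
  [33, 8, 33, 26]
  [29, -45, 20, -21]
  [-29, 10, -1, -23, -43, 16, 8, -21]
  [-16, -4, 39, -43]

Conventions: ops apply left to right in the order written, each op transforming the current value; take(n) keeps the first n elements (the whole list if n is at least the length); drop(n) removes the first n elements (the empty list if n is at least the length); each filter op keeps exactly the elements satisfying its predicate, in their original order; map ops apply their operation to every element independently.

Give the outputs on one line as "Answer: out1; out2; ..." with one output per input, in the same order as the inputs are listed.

Execution, op by op:
  [4, 18, -48, -16, 16] -> [-8, -36, 96, 32, -32] -> [-24, -108, 288, 96, -96]
  [33, 8, 33, 26] -> [-66, -16, -66, -52] -> [-198, -48, -198, -156]
  [29, -45, 20, -21] -> [-58, 90, -40, 42] -> [-174, 270, -120, 126]
  [-29, 10, -1, -23, -43, 16, 8, -21] -> [58, -20, 2, 46, 86, -32, -16, 42] -> [174, -60, 6, 138, 258, -96, -48, 126]
  [-16, -4, 39, -43] -> [32, 8, -78, 86] -> [96, 24, -234, 258]

[-24, -108, 288, 96, -96]; [-198, -48, -198, -156]; [-174, 270, -120, 126]; [174, -60, 6, 138, 258, -96, -48, 126]; [96, 24, -234, 258]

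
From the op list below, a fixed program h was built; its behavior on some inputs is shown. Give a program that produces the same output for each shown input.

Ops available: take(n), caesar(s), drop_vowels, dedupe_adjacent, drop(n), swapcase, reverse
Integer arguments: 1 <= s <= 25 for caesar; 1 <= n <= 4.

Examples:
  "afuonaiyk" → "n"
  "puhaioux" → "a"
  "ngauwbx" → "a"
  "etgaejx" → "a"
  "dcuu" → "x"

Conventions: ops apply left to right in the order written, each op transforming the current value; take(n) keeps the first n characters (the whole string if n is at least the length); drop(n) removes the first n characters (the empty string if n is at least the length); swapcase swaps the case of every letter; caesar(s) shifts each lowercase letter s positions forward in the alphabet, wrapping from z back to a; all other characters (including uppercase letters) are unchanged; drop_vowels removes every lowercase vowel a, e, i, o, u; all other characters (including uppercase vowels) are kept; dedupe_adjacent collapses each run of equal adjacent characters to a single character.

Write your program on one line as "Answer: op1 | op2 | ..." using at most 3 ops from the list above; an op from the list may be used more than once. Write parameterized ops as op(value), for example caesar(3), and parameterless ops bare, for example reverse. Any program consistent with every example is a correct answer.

reverse | caesar(3) | take(1)

Check, running the answer program on each example:
  "afuonaiyk" -> "kyianoufa" -> "nbldqrxid" -> "n"
  "puhaioux" -> "xuoiahup" -> "axrldkxs" -> "a"
  "ngauwbx" -> "xbwuagn" -> "aezxdjq" -> "a"
  "etgaejx" -> "xjeagte" -> "amhdjwh" -> "a"
  "dcuu" -> "uucd" -> "xxfg" -> "x"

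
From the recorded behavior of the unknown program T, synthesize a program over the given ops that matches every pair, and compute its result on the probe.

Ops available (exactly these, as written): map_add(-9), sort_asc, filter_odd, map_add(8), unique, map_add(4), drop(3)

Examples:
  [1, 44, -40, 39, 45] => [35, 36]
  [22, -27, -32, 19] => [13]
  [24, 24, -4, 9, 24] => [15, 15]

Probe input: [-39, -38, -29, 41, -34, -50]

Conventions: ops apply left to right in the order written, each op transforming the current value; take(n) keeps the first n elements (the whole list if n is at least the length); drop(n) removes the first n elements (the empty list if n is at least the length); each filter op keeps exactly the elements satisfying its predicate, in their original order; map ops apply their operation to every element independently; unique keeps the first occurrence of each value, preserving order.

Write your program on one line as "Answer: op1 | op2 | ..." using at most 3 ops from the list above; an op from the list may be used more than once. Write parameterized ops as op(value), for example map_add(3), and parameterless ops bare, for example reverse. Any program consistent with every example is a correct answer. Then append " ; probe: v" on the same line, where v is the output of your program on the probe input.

map_add(-9) | sort_asc | drop(3) ; probe: [-43, -38, 32]

Check, running the answer program on each example:
  [1, 44, -40, 39, 45] -> [-8, 35, -49, 30, 36] -> [-49, -8, 30, 35, 36] -> [35, 36]
  [22, -27, -32, 19] -> [13, -36, -41, 10] -> [-41, -36, 10, 13] -> [13]
  [24, 24, -4, 9, 24] -> [15, 15, -13, 0, 15] -> [-13, 0, 15, 15, 15] -> [15, 15]
  probe: [-39, -38, -29, 41, -34, -50] -> [-48, -47, -38, 32, -43, -59] -> [-59, -48, -47, -43, -38, 32] -> [-43, -38, 32]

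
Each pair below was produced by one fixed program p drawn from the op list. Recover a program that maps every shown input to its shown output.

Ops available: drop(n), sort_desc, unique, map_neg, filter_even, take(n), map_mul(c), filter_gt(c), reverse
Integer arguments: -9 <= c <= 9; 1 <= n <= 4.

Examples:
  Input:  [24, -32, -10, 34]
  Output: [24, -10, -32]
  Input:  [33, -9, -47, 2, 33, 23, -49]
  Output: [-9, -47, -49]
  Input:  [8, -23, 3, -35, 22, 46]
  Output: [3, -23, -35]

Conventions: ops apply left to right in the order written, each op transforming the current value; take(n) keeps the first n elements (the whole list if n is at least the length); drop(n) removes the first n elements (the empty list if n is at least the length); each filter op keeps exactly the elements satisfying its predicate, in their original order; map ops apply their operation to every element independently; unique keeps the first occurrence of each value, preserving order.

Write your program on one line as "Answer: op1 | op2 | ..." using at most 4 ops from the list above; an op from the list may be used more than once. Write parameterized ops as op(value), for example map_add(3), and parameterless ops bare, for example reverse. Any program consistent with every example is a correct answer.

sort_desc | reverse | take(3) | sort_desc

Check, running the answer program on each example:
  [24, -32, -10, 34] -> [34, 24, -10, -32] -> [-32, -10, 24, 34] -> [-32, -10, 24] -> [24, -10, -32]
  [33, -9, -47, 2, 33, 23, -49] -> [33, 33, 23, 2, -9, -47, -49] -> [-49, -47, -9, 2, 23, 33, 33] -> [-49, -47, -9] -> [-9, -47, -49]
  [8, -23, 3, -35, 22, 46] -> [46, 22, 8, 3, -23, -35] -> [-35, -23, 3, 8, 22, 46] -> [-35, -23, 3] -> [3, -23, -35]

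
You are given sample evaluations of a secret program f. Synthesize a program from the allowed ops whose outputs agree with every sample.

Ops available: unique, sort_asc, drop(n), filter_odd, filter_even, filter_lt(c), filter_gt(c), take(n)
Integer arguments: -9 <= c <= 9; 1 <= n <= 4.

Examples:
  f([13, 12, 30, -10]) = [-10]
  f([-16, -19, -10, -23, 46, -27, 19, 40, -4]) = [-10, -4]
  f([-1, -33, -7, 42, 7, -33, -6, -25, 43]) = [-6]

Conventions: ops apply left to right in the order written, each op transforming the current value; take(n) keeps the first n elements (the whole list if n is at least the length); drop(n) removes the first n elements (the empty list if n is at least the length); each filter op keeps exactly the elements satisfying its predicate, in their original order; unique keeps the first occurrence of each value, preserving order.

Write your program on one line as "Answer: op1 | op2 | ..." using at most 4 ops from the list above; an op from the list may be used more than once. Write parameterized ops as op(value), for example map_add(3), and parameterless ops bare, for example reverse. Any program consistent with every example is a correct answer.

drop(1) | filter_lt(2) | unique | filter_even

Check, running the answer program on each example:
  [13, 12, 30, -10] -> [12, 30, -10] -> [-10] -> [-10] -> [-10]
  [-16, -19, -10, -23, 46, -27, 19, 40, -4] -> [-19, -10, -23, 46, -27, 19, 40, -4] -> [-19, -10, -23, -27, -4] -> [-19, -10, -23, -27, -4] -> [-10, -4]
  [-1, -33, -7, 42, 7, -33, -6, -25, 43] -> [-33, -7, 42, 7, -33, -6, -25, 43] -> [-33, -7, -33, -6, -25] -> [-33, -7, -6, -25] -> [-6]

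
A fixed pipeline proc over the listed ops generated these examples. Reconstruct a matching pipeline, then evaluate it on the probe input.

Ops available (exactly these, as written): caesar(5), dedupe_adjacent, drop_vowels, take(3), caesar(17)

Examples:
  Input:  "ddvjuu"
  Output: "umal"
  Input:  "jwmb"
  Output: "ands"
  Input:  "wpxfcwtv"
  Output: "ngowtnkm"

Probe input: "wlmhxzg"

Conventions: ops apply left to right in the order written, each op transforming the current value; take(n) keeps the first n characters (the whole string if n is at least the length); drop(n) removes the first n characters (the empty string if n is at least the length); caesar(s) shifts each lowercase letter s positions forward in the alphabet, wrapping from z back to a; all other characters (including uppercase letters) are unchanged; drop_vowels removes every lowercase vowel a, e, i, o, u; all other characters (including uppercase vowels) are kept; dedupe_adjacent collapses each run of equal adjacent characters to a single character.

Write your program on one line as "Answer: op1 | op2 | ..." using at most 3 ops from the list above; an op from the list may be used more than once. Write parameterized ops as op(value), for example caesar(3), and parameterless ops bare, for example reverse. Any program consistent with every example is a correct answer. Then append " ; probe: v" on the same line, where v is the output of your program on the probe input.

caesar(17) | dedupe_adjacent ; probe: "ncdyoqx"

Check, running the answer program on each example:
  "ddvjuu" -> "uumall" -> "umal"
  "jwmb" -> "ands" -> "ands"
  "wpxfcwtv" -> "ngowtnkm" -> "ngowtnkm"
  probe: "wlmhxzg" -> "ncdyoqx" -> "ncdyoqx"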